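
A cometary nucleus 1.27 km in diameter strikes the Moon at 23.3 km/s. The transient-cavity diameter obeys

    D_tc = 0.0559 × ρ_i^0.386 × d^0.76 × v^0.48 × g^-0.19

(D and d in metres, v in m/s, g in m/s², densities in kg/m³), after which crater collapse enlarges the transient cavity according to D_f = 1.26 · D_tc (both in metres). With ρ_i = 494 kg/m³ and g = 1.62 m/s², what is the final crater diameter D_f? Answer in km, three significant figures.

In SI: d = 1270 m, v = 23300 m/s.
ρ_i^0.386 = 494^0.386 = 10.96
d^0.76 = 1270^0.76 = 228.5
v^0.48 = 23300^0.48 = 124.8
g^-0.19 = 1.62^-0.19 = 0.9124
D_tc = 0.0559 × 10.96 × 228.5 × 124.8 × 0.9124 = 15940 m
D_f = 1.26 × 15940 = 20084 m
     = 20.08 km

D_f ≈ 20.1 km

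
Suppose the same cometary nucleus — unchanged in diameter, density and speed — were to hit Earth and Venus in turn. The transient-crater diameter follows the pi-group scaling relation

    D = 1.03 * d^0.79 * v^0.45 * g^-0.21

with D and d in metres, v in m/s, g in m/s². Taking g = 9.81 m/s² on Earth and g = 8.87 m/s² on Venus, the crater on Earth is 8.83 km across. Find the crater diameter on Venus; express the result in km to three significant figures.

All impactor-dependent factors cancel in the ratio, leaving D_Venus/D_Earth = (g_Venus/g_Earth)^-0.21.
(8.87/9.81)^-0.21 = 0.9042^-0.21 = 1.021
D_Venus = 1.021 × 8.83 km = 9.02 km

D ≈ 9.02 km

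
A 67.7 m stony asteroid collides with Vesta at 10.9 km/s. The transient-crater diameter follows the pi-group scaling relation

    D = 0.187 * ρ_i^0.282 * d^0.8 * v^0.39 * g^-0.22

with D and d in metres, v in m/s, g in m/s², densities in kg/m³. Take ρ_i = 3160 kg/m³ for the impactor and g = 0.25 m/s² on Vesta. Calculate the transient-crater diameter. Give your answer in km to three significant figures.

In SI units: v = 10900 m/s.
ρ_i^0.282 = 3160^0.282 = 9.703
d^0.8 = 67.7^0.8 = 29.14
v^0.39 = 10900^0.39 = 37.55
g^-0.22 = 0.25^-0.22 = 1.357
D = 0.187 × 9.703 × 29.14 × 37.55 × 1.357 = 2694 m
   = 2.694 km

D ≈ 2.69 km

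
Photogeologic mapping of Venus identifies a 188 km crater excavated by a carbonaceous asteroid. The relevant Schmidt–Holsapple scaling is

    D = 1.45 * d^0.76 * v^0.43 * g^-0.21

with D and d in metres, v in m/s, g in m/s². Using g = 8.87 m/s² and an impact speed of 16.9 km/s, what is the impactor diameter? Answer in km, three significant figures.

Rearranging for d: d = [D / (1.45 · 16900^0.43 · 8.87^-0.21)]^(1/0.76).
D = 188000 m.
16900^0.43 = 65.76
8.87^-0.21 = 0.6323
Denominator = 1.45 × 65.76 × 0.6323 = 60.29
D / 60.29 = 188000 / 60.29 = 3118
d = 3118^(1/0.76) = 3118^1.3158 = 39559 m

d ≈ 39.6 km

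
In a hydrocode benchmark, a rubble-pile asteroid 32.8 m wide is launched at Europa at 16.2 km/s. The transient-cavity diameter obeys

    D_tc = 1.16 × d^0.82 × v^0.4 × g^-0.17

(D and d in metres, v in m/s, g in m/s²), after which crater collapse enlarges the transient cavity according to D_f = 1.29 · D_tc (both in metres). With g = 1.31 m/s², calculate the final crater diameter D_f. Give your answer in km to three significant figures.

v = 16200 m/s.
d^0.82 = 32.8^0.82 = 17.50
v^0.4 = 16200^0.4 = 48.28
g^-0.17 = 1.31^-0.17 = 0.9551
D_tc = 1.16 × 17.50 × 48.28 × 0.9551 = 936.1 m
D_f = 1.29 × 936.1 = 1208 m
     = 1.208 km

D_f ≈ 1.21 km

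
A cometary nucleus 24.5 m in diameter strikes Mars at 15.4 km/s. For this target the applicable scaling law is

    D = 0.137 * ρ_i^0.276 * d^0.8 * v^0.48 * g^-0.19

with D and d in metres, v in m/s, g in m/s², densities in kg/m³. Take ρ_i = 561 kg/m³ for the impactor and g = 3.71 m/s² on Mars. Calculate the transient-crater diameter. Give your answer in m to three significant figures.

In SI units: v = 15400 m/s.
ρ_i^0.276 = 561^0.276 = 5.737
d^0.8 = 24.5^0.8 = 12.92
v^0.48 = 15400^0.48 = 102.3
g^-0.19 = 3.71^-0.19 = 0.7795
D = 0.137 × 5.737 × 12.92 × 102.3 × 0.7795 = 809.8 m

D ≈ 810 m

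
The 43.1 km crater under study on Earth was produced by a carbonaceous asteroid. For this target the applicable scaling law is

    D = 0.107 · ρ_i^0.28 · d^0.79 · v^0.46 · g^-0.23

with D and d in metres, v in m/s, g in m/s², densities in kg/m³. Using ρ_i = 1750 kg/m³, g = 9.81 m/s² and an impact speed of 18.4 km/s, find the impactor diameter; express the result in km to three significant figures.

Rearranging for d: d = [D / (0.107 · 1750^0.28 · 18400^0.46 · 9.81^-0.23)]^(1/0.79).
D = 43100 m.
1750^0.28 = 8.092
18400^0.46 = 91.58
9.81^-0.23 = 0.5914
Denominator = 0.107 × 8.092 × 91.58 × 0.5914 = 46.89
D / 46.89 = 43100 / 46.89 = 919.2
d = 919.2^(1/0.79) = 919.2^1.2658 = 5637 m

d ≈ 5.64 km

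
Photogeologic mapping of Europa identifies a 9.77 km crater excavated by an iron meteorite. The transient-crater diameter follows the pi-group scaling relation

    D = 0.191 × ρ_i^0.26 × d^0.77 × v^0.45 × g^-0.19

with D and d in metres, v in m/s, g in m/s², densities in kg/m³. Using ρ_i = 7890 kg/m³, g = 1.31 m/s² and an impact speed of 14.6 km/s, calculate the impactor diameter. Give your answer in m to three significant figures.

Rearranging for d: d = [D / (0.191 · 7890^0.26 · 14600^0.45 · 1.31^-0.19)]^(1/0.77).
D = 9770 m.
7890^0.26 = 10.31
14600^0.45 = 74.81
1.31^-0.19 = 0.9500
Denominator = 0.191 × 10.31 × 74.81 × 0.9500 = 140.0
D / 140.0 = 9770 / 140.0 = 69.79
d = 69.79^(1/0.77) = 69.79^1.2987 = 248.0 m

d ≈ 248 m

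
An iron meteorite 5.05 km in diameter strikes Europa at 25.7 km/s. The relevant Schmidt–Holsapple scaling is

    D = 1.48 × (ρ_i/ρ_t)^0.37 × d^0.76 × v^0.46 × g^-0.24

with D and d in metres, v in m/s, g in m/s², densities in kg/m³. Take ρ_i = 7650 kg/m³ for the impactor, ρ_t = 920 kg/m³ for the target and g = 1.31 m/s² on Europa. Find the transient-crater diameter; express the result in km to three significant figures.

In SI units: d = 5050 m, v = 25700 m/s.
(ρ_i/ρ_t)^0.37 = (7650/920)^0.37 = 2.190
d^0.76 = 5050^0.76 = 652.4
v^0.46 = 25700^0.46 = 106.8
g^-0.24 = 1.31^-0.24 = 0.9372
D = 1.48 × 2.190 × 652.4 × 106.8 × 0.9372 = 2.117 × 10^5 m
   = 211.7 km

D ≈ 212 km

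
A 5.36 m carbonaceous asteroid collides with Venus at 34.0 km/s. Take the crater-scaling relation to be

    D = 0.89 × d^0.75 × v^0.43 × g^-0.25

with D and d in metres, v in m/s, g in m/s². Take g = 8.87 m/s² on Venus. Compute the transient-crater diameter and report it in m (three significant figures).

D ≈ 161 m

In SI units: v = 34000 m/s.
d^0.75 = 5.36^0.75 = 3.523
v^0.43 = 34000^0.43 = 88.83
g^-0.25 = 8.87^-0.25 = 0.5795
D = 0.89 × 3.523 × 88.83 × 0.5795 = 161.4 m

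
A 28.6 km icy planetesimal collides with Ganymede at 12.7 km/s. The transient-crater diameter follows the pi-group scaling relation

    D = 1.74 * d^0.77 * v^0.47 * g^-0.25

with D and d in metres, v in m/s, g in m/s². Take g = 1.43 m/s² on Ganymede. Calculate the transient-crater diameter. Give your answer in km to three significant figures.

D ≈ 365 km

In SI units: d = 28600 m, v = 12700 m/s.
d^0.77 = 28600^0.77 = 2700
v^0.47 = 12700^0.47 = 84.88
g^-0.25 = 1.43^-0.25 = 0.9145
D = 1.74 × 2700 × 84.88 × 0.9145 = 3.647 × 10^5 m
   = 364.7 km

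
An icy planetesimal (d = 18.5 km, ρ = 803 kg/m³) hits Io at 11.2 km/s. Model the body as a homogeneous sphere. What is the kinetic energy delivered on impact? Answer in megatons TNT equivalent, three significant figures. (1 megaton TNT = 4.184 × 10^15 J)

d = 18500 m; v = 11200 m/s.
Mass m = (π/6) ρ d³ = (π/6) × 803 × (18500)³ = 2.662 × 10^15 kg
E = ½ m v² = 0.5 × 2.662 × 10^15 × (11200)² = 1.670 × 10^23 J
   = 1.670 × 10^23 / 4.184×10^15 = 3.991 × 10^7 Mt

E ≈ 3.99 × 10^7 Mt TNT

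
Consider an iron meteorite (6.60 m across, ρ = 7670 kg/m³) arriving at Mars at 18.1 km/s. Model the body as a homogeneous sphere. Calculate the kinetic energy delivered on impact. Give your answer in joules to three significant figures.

v = 18100 m/s.
Mass m = (π/6) ρ d³ = (π/6) × 7670 × (6.6)³ = 1.155 × 10^6 kg
E = ½ m v² = 0.5 × 1.155 × 10^6 × (18100)² = 1.892 × 10^14 J

E ≈ 1.89 × 10^14 J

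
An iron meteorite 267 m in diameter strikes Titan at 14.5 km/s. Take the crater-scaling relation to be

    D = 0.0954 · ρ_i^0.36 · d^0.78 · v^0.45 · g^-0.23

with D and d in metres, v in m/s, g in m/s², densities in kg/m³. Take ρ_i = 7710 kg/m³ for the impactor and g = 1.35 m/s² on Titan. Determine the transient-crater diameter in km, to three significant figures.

D ≈ 13.0 km

In SI units: v = 14500 m/s.
ρ_i^0.36 = 7710^0.36 = 25.08
d^0.78 = 267^0.78 = 78.10
v^0.45 = 14500^0.45 = 74.58
g^-0.23 = 1.35^-0.23 = 0.9333
D = 0.0954 × 25.08 × 78.10 × 74.58 × 0.9333 = 13007 m
   = 13.01 km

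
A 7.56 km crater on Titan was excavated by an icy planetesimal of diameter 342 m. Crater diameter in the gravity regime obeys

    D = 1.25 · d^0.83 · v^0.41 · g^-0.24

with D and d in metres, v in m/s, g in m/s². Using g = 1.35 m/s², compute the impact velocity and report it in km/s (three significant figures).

Rearranging for v: v = [D / (1.25 · 342^0.83 · 1.35^-0.24)]^(1/0.41).
D = 7560 m.
342^0.83 = 126.8
1.35^-0.24 = 0.9305
Denominator = 1.25 × 126.8 × 0.9305 = 147.5
D / 147.5 = 7560 / 147.5 = 51.25
v = 51.25^(1/0.41) = 51.25^2.439 = 14789 m/s

v ≈ 14.8 km/s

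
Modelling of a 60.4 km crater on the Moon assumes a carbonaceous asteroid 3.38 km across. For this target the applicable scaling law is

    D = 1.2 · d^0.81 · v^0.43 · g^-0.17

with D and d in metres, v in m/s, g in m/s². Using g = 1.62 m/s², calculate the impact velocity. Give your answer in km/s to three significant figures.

Rearranging for v: v = [D / (1.2 · 3380^0.81 · 1.62^-0.17)]^(1/0.43).
D = 60400 m.
3380^0.81 = 721.8
1.62^-0.17 = 0.9213
Denominator = 1.2 × 721.8 × 0.9213 = 798.0
D / 798.0 = 60400 / 798.0 = 75.69
v = 75.69^(1/0.43) = 75.69^2.3256 = 23436 m/s

v ≈ 23.4 km/s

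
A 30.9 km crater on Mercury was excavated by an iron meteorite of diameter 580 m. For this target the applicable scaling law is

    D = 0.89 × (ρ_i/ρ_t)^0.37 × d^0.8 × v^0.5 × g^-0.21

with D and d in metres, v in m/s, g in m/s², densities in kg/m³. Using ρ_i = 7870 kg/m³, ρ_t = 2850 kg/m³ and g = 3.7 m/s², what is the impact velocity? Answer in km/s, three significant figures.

v ≈ 37.3 km/s

Rearranging for v: v = [D / (0.89 · (7870/2850)^0.37 · 580^0.8 · 3.7^-0.21)]^(1/0.5).
D = 30900 m.
(7870/2850)^0.37 = 1.456
580^0.8 = 162.5
3.7^-0.21 = 0.7598
Denominator = 0.89 × 1.456 × 162.5 × 0.7598 = 160.0
D / 160.0 = 30900 / 160.0 = 193.1
v = 193.1^(1/0.5) = 193.1^2 = 37288 m/s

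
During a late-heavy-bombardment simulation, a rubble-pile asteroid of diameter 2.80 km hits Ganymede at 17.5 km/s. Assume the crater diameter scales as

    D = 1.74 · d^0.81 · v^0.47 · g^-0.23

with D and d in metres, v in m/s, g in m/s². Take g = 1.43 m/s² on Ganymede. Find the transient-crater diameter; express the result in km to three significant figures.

D ≈ 98.0 km

In SI units: d = 2800 m, v = 17500 m/s.
d^0.81 = 2800^0.81 = 619.7
v^0.47 = 17500^0.47 = 98.68
g^-0.23 = 1.43^-0.23 = 0.9210
D = 1.74 × 619.7 × 98.68 × 0.9210 = 97999 m
   = 98.00 km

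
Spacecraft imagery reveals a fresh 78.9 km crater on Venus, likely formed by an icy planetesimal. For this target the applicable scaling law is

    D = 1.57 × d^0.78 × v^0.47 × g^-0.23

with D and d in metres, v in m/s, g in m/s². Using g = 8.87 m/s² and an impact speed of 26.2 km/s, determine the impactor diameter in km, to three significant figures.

d ≈ 4.41 km

Rearranging for d: d = [D / (1.57 · 26200^0.47 · 8.87^-0.23)]^(1/0.78).
D = 78900 m.
26200^0.47 = 119.3
8.87^-0.23 = 0.6053
Denominator = 1.57 × 119.3 × 0.6053 = 113.4
D / 113.4 = 78900 / 113.4 = 695.8
d = 695.8^(1/0.78) = 695.8^1.2821 = 4409 m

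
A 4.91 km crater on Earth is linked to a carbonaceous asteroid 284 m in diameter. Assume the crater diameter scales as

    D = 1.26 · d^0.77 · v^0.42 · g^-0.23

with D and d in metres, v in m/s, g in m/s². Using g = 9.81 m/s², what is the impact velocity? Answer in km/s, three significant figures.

Rearranging for v: v = [D / (1.26 · 284^0.77 · 9.81^-0.23)]^(1/0.42).
D = 4910 m.
284^0.77 = 77.46
9.81^-0.23 = 0.5914
Denominator = 1.26 × 77.46 × 0.5914 = 57.72
D / 57.72 = 4910 / 57.72 = 85.07
v = 85.07^(1/0.42) = 85.07^2.381 = 39337 m/s

v ≈ 39.3 km/s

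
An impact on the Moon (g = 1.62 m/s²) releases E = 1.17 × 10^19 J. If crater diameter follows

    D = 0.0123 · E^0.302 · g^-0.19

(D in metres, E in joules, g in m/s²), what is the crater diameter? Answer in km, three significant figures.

E^0.302 = (1.17 × 10^19)^0.302 = 5.736 × 10^5
g^-0.19 = 1.62^-0.19 = 0.9124
D = 0.0123 × 5.736 × 10^5 × 0.9124 = 6437 m
   = 6.437 km

D ≈ 6.44 km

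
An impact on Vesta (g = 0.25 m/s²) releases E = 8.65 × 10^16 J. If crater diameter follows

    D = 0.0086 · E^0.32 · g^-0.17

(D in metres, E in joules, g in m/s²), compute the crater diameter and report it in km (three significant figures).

E^0.32 = (8.65 × 10^16)^0.32 = 2.629 × 10^5
g^-0.17 = 0.25^-0.17 = 1.266
D = 0.0086 × 2.629 × 10^5 × 1.266 = 2862 m
   = 2.862 km

D ≈ 2.86 km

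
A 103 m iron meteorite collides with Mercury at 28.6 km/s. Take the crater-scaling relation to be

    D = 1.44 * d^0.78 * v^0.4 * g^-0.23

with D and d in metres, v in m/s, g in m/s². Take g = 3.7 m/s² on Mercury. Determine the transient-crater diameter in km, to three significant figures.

D ≈ 2.40 km

In SI units: v = 28600 m/s.
d^0.78 = 103^0.78 = 37.15
v^0.4 = 28600^0.4 = 60.61
g^-0.23 = 3.7^-0.23 = 0.7401
D = 1.44 × 37.15 × 60.61 × 0.7401 = 2400 m
   = 2.400 km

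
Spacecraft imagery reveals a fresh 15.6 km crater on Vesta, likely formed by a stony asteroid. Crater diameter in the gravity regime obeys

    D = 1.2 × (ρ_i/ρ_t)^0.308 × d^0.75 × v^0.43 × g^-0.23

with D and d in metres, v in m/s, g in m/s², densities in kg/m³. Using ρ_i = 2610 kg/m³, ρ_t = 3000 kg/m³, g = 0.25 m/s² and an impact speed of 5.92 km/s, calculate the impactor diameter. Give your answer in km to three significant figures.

Rearranging for d: d = [D / (1.2 · (2610/3000)^0.308 · 5920^0.43 · 0.25^-0.23)]^(1/0.75).
D = 15600 m.
(2610/3000)^0.308 = 0.9580
5920^0.43 = 41.89
0.25^-0.23 = 1.376
Denominator = 1.2 × 0.9580 × 41.89 × 1.376 = 66.26
D / 66.26 = 15600 / 66.26 = 235.4
d = 235.4^(1/0.75) = 235.4^1.3333 = 1453 m

d ≈ 1.45 km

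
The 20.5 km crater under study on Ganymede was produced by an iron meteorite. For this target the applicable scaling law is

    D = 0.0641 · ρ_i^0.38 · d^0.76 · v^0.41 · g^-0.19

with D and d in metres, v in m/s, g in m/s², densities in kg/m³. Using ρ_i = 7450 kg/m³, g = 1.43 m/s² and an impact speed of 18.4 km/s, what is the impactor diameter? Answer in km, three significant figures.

d ≈ 1.11 km

Rearranging for d: d = [D / (0.0641 · 7450^0.38 · 18400^0.41 · 1.43^-0.19)]^(1/0.76).
D = 20500 m.
7450^0.38 = 29.61
18400^0.41 = 56.05
1.43^-0.19 = 0.9343
Denominator = 0.0641 × 29.61 × 56.05 × 0.9343 = 99.39
D / 99.39 = 20500 / 99.39 = 206.3
d = 206.3^(1/0.76) = 206.3^1.3158 = 1110 m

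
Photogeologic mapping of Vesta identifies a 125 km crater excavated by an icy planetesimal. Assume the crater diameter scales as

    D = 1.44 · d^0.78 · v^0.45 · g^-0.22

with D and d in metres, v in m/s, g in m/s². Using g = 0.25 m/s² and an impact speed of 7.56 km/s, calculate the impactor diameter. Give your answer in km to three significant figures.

Rearranging for d: d = [D / (1.44 · 7560^0.45 · 0.25^-0.22)]^(1/0.78).
D = 125000 m.
7560^0.45 = 55.63
0.25^-0.22 = 1.357
Denominator = 1.44 × 55.63 × 1.357 = 108.7
D / 108.7 = 125000 / 108.7 = 1150
d = 1150^(1/0.78) = 1150^1.2821 = 8397 m

d ≈ 8.40 km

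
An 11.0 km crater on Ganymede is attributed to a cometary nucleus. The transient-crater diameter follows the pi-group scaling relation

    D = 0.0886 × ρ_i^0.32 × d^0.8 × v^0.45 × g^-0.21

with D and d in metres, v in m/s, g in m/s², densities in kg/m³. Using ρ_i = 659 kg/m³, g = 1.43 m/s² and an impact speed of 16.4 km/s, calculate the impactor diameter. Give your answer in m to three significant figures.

d ≈ 812 m

Rearranging for d: d = [D / (0.0886 · 659^0.32 · 16400^0.45 · 1.43^-0.21)]^(1/0.8).
D = 11000 m.
659^0.32 = 7.981
16400^0.45 = 78.83
1.43^-0.21 = 0.9276
Denominator = 0.0886 × 7.981 × 78.83 × 0.9276 = 51.71
D / 51.71 = 11000 / 51.71 = 212.7
d = 212.7^(1/0.8) = 212.7^1.25 = 812.3 m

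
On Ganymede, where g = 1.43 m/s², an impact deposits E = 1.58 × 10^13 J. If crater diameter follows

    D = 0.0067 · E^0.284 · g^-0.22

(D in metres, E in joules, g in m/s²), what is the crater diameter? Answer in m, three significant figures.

E^0.284 = (1.58 × 10^13)^0.284 = 5.603 × 10^3
g^-0.22 = 1.43^-0.22 = 0.9243
D = 0.0067 × 5.603 × 10^3 × 0.9243 = 34.70 m

D ≈ 34.7 m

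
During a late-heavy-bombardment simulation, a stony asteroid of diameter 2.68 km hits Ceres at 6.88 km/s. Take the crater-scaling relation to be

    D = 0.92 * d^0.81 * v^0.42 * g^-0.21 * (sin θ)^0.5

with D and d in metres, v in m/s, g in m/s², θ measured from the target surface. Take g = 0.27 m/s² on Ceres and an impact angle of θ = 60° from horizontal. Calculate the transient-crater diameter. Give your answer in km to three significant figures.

In SI units: d = 2680 m, v = 6880 m/s.
d^0.81 = 2680^0.81 = 598.1
v^0.42 = 6880^0.42 = 40.91
g^-0.21 = 0.27^-0.21 = 1.316
(sin 60°)^0.5 = 0.8660^0.5 = 0.9306
D = 0.92 × 598.1 × 40.91 × 1.316 × 0.9306 = 27568 m
   = 27.57 km

D ≈ 27.6 km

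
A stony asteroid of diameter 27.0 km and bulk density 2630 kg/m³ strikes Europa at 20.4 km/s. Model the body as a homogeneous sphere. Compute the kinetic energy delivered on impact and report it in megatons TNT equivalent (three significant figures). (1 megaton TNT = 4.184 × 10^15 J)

d = 27000 m; v = 20400 m/s.
Mass m = (π/6) ρ d³ = (π/6) × 2630 × (27000)³ = 2.710 × 10^16 kg
E = ½ m v² = 0.5 × 2.710 × 10^16 × (20400)² = 5.639 × 10^24 J
   = 5.639 × 10^24 / 4.184×10^15 = 1.348 × 10^9 Mt

E ≈ 1.35 × 10^9 Mt TNT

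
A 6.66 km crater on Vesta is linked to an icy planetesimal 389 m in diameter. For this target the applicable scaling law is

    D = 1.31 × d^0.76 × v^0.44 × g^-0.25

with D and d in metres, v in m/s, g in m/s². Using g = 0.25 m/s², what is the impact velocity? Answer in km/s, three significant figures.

v ≈ 4.05 km/s

Rearranging for v: v = [D / (1.31 · 389^0.76 · 0.25^-0.25)]^(1/0.44).
D = 6660 m.
389^0.76 = 92.97
0.25^-0.25 = 1.414
Denominator = 1.31 × 92.97 × 1.414 = 172.2
D / 172.2 = 6660 / 172.2 = 38.68
v = 38.68^(1/0.44) = 38.68^2.2727 = 4054 m/s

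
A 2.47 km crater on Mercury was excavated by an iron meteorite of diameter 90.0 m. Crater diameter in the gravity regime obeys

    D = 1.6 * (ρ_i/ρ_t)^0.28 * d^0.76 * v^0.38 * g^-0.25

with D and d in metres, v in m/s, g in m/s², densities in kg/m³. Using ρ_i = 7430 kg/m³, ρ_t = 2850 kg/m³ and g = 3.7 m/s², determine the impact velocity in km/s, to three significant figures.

Rearranging for v: v = [D / (1.6 · (7430/2850)^0.28 · 90^0.76 · 3.7^-0.25)]^(1/0.38).
D = 2470 m.
(7430/2850)^0.28 = 1.308
90^0.76 = 30.56
3.7^-0.25 = 0.7210
Denominator = 1.6 × 1.308 × 30.56 × 0.7210 = 46.11
D / 46.11 = 2470 / 46.11 = 53.57
v = 53.57^(1/0.38) = 53.57^2.6316 = 35467 m/s

v ≈ 35.5 km/s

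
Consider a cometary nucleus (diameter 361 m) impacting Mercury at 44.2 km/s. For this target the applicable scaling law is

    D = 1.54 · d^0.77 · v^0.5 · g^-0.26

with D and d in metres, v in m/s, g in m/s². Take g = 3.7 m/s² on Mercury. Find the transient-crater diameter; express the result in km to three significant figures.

In SI units: v = 44200 m/s.
d^0.77 = 361^0.77 = 93.17
v^0.5 = 44200^0.5 = 210.2
g^-0.26 = 3.7^-0.26 = 0.7117
D = 1.54 × 93.17 × 210.2 × 0.7117 = 21465 m
   = 21.46 km

D ≈ 21.5 km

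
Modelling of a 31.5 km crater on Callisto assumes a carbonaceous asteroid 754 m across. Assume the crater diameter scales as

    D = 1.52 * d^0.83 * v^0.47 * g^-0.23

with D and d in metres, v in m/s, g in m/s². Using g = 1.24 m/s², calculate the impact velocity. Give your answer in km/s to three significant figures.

Rearranging for v: v = [D / (1.52 · 754^0.83 · 1.24^-0.23)]^(1/0.47).
D = 31500 m.
754^0.83 = 244.5
1.24^-0.23 = 0.9517
Denominator = 1.52 × 244.5 × 0.9517 = 353.7
D / 353.7 = 31500 / 353.7 = 89.06
v = 89.06^(1/0.47) = 89.06^2.1277 = 14071 m/s

v ≈ 14.1 km/s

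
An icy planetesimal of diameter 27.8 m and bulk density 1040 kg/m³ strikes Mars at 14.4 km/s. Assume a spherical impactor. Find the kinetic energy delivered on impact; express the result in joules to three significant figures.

v = 14400 m/s.
Mass m = (π/6) ρ d³ = (π/6) × 1040 × (27.8)³ = 1.170 × 10^7 kg
E = ½ m v² = 0.5 × 1.170 × 10^7 × (14400)² = 1.213 × 10^15 J

E ≈ 1.21 × 10^15 J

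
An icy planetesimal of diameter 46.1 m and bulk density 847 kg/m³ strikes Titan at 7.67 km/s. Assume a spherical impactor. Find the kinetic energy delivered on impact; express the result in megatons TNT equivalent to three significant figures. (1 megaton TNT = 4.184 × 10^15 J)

E ≈ 0.305 Mt TNT

v = 7670 m/s.
Mass m = (π/6) ρ d³ = (π/6) × 847 × (46.1)³ = 4.345 × 10^7 kg
E = ½ m v² = 0.5 × 4.345 × 10^7 × (7670)² = 1.278 × 10^15 J
   = 1.278 × 10^15 / 4.184×10^15 = 0.3054 Mt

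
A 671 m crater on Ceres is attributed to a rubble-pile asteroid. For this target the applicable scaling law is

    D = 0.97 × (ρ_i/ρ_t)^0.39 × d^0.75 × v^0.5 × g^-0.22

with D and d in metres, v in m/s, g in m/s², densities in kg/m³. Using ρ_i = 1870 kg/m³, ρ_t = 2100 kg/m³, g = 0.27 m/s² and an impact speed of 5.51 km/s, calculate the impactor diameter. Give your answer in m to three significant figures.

Rearranging for d: d = [D / (0.97 · (1870/2100)^0.39 · 5510^0.5 · 0.27^-0.22)]^(1/0.75).
(1870/2100)^0.39 = 0.9558
5510^0.5 = 74.23
0.27^-0.22 = 1.334
Denominator = 0.97 × 0.9558 × 74.23 × 1.334 = 91.81
D / 91.81 = 671 / 91.81 = 7.309
d = 7.309^(1/0.75) = 7.309^1.3333 = 14.18 m

d ≈ 14.2 m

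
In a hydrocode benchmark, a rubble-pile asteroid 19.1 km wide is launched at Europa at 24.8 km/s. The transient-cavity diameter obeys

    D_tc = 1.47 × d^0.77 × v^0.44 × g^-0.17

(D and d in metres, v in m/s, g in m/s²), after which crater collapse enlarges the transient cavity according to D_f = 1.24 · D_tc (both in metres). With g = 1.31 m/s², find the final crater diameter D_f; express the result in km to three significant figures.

D_f ≈ 296 km

In SI: d = 19100 m, v = 24800 m/s.
d^0.77 = 19100^0.77 = 1979
v^0.44 = 24800^0.44 = 85.81
g^-0.17 = 1.31^-0.17 = 0.9551
D_tc = 1.47 × 1979 × 85.81 × 0.9551 = 2.384 × 10^5 m
D_f = 1.24 × 2.384 × 10^5 = 2.956 × 10^5 m
     = 295.6 km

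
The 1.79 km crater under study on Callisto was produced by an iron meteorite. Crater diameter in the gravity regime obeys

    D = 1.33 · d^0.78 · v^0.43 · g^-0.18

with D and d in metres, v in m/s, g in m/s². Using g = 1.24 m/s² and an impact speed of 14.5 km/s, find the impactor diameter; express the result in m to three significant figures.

Rearranging for d: d = [D / (1.33 · 14500^0.43 · 1.24^-0.18)]^(1/0.78).
D = 1790 m.
14500^0.43 = 61.57
1.24^-0.18 = 0.9620
Denominator = 1.33 × 61.57 × 0.9620 = 78.78
D / 78.78 = 1790 / 78.78 = 22.72
d = 22.72^(1/0.78) = 22.72^1.2821 = 54.83 m

d ≈ 54.8 m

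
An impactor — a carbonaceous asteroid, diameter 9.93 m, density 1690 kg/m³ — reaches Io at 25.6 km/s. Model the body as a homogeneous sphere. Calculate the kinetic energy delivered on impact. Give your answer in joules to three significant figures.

v = 25600 m/s.
Mass m = (π/6) ρ d³ = (π/6) × 1690 × (9.93)³ = 8.664 × 10^5 kg
E = ½ m v² = 0.5 × 8.664 × 10^5 × (25600)² = 2.839 × 10^14 J

E ≈ 2.84 × 10^14 J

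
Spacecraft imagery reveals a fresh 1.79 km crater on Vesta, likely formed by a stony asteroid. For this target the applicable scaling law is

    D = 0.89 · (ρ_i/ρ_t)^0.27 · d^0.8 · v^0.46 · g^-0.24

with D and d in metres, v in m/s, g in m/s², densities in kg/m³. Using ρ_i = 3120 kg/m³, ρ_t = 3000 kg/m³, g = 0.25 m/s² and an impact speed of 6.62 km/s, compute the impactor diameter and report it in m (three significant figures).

d ≈ 55.7 m

Rearranging for d: d = [D / (0.89 · (3120/3000)^0.27 · 6620^0.46 · 0.25^-0.24)]^(1/0.8).
D = 1790 m.
(3120/3000)^0.27 = 1.011
6620^0.46 = 57.23
0.25^-0.24 = 1.395
Denominator = 0.89 × 1.011 × 57.23 × 1.395 = 71.84
D / 71.84 = 1790 / 71.84 = 24.92
d = 24.92^(1/0.8) = 24.92^1.25 = 55.68 m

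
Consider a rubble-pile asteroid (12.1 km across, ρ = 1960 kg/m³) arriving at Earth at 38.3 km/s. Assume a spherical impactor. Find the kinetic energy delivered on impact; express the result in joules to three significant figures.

d = 12100 m; v = 38300 m/s.
Mass m = (π/6) ρ d³ = (π/6) × 1960 × (12100)³ = 1.818 × 10^15 kg
E = ½ m v² = 0.5 × 1.818 × 10^15 × (38300)² = 1.333 × 10^24 J

E ≈ 1.33 × 10^24 J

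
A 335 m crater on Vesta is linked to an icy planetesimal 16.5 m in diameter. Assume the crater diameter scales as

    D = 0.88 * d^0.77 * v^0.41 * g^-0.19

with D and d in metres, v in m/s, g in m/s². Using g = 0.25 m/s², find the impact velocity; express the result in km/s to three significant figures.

Rearranging for v: v = [D / (0.88 · 16.5^0.77 · 0.25^-0.19)]^(1/0.41).
16.5^0.77 = 8.659
0.25^-0.19 = 1.301
Denominator = 0.88 × 8.659 × 1.301 = 9.914
D / 9.914 = 335 / 9.914 = 33.79
v = 33.79^(1/0.41) = 33.79^2.439 = 5354 m/s

v ≈ 5.35 km/s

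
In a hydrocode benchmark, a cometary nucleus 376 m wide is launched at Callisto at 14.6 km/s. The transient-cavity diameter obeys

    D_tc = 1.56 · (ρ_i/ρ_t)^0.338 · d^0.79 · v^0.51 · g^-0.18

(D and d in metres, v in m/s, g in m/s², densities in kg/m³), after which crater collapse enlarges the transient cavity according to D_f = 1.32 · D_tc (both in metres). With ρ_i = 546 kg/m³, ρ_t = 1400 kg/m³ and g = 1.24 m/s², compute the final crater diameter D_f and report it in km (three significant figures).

D_f ≈ 20.7 km

v = 14600 m/s.
(ρ_i/ρ_t)^0.338 = (546/1400)^0.338 = 0.7274
d^0.79 = 376^0.79 = 108.2
v^0.51 = 14600^0.51 = 133.0
g^-0.18 = 1.24^-0.18 = 0.9620
D_tc = 1.56 × 0.7274 × 108.2 × 133.0 × 0.9620 = 15710 m
D_f = 1.32 × 15710 = 20737 m
     = 20.74 km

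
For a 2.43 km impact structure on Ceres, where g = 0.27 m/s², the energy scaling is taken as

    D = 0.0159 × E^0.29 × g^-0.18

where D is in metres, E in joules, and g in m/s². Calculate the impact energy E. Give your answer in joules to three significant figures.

E ≈ 3.34 × 10^17 J

Rearranging: E = [D / (0.0159 · g^-0.18)]^(1/0.29).
D = 2430 m.
g^-0.18 = 0.27^-0.18 = 1.266
D / (0.0159 × 1.266) = 2430 / (0.02013) = 1.207 × 10^5
E = (1.207 × 10^5)^3.4483 = 3.336 × 10^17 J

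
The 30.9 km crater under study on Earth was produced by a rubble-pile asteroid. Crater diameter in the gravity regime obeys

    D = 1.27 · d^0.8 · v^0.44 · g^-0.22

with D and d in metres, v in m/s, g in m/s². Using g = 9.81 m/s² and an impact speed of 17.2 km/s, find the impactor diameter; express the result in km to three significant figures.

d ≈ 2.67 km

Rearranging for d: d = [D / (1.27 · 17200^0.44 · 9.81^-0.22)]^(1/0.8).
D = 30900 m.
17200^0.44 = 73.05
9.81^-0.22 = 0.6051
Denominator = 1.27 × 73.05 × 0.6051 = 56.14
D / 56.14 = 30900 / 56.14 = 550.4
d = 550.4^(1/0.8) = 550.4^1.25 = 2666 m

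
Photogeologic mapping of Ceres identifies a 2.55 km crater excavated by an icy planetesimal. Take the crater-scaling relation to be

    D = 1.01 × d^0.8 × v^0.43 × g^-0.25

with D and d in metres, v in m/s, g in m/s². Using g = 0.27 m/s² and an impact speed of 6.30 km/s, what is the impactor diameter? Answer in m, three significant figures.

d ≈ 108 m

Rearranging for d: d = [D / (1.01 · 6300^0.43 · 0.27^-0.25)]^(1/0.8).
D = 2550 m.
6300^0.43 = 43.02
0.27^-0.25 = 1.387
Denominator = 1.01 × 43.02 × 1.387 = 60.27
D / 60.27 = 2550 / 60.27 = 42.31
d = 42.31^(1/0.8) = 42.31^1.25 = 107.9 m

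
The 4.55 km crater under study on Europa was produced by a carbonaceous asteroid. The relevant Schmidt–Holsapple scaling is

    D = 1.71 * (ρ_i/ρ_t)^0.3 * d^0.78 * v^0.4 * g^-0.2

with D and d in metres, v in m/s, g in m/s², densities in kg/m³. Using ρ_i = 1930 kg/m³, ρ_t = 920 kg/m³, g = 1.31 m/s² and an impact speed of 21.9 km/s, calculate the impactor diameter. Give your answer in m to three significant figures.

Rearranging for d: d = [D / (1.71 · (1930/920)^0.3 · 21900^0.4 · 1.31^-0.2)]^(1/0.78).
D = 4550 m.
(1930/920)^0.3 = 1.249
21900^0.4 = 54.47
1.31^-0.2 = 0.9474
Denominator = 1.71 × 1.249 × 54.47 × 0.9474 = 110.2
D / 110.2 = 4550 / 110.2 = 41.29
d = 41.29^(1/0.78) = 41.29^1.2821 = 117.9 m

d ≈ 118 m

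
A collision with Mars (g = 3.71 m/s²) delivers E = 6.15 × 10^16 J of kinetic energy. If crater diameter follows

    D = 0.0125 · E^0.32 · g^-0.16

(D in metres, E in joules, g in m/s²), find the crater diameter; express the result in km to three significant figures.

D ≈ 2.39 km

E^0.32 = (6.15 × 10^16)^0.32 = 2.357 × 10^5
g^-0.16 = 3.71^-0.16 = 0.8108
D = 0.0125 × 2.357 × 10^5 × 0.8108 = 2389 m
   = 2.389 km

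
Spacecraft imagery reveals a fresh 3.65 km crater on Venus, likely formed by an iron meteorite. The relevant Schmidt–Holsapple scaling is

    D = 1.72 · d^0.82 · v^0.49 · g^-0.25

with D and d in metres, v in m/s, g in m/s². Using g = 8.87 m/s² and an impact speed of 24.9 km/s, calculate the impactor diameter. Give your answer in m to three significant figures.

Rearranging for d: d = [D / (1.72 · 24900^0.49 · 8.87^-0.25)]^(1/0.82).
D = 3650 m.
24900^0.49 = 142.6
8.87^-0.25 = 0.5795
Denominator = 1.72 × 142.6 × 0.5795 = 142.1
D / 142.1 = 3650 / 142.1 = 25.69
d = 25.69^(1/0.82) = 25.69^1.2195 = 52.39 m

d ≈ 52.4 m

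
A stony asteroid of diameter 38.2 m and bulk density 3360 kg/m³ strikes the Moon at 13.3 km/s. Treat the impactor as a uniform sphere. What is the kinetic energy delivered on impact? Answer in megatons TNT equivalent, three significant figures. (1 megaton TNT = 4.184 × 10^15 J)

v = 13300 m/s.
Mass m = (π/6) ρ d³ = (π/6) × 3360 × (38.2)³ = 9.807 × 10^7 kg
E = ½ m v² = 0.5 × 9.807 × 10^7 × (13300)² = 8.674 × 10^15 J
   = 8.674 × 10^15 / 4.184×10^15 = 2.073 Mt

E ≈ 2.07 Mt TNT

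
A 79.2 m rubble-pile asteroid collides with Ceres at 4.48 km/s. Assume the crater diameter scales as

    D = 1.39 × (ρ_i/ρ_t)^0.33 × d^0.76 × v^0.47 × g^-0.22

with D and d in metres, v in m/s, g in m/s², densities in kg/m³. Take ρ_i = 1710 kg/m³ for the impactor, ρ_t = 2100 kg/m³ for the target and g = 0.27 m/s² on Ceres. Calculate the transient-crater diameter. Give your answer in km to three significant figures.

D ≈ 2.50 km

In SI units: v = 4480 m/s.
(ρ_i/ρ_t)^0.33 = (1710/2100)^0.33 = 0.9345
d^0.76 = 79.2^0.76 = 27.74
v^0.47 = 4480^0.47 = 52.01
g^-0.22 = 0.27^-0.22 = 1.334
D = 1.39 × 0.9345 × 27.74 × 52.01 × 1.334 = 2500 m
   = 2.500 km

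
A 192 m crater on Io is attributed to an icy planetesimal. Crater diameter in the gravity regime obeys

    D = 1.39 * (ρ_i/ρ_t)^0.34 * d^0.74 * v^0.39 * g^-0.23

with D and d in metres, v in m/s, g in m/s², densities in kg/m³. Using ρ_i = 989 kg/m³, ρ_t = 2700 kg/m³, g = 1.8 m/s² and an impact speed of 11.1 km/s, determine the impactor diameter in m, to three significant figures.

d ≈ 11.0 m

Rearranging for d: d = [D / (1.39 · (989/2700)^0.34 · 11100^0.39 · 1.8^-0.23)]^(1/0.74).
(989/2700)^0.34 = 0.7107
11100^0.39 = 37.82
1.8^-0.23 = 0.8735
Denominator = 1.39 × 0.7107 × 37.82 × 0.8735 = 32.64
D / 32.64 = 192 / 32.64 = 5.882
d = 5.882^(1/0.74) = 5.882^1.3514 = 10.96 m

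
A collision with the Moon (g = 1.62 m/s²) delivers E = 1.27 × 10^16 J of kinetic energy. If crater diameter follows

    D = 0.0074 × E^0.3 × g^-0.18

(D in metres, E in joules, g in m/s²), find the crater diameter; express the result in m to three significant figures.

E^0.3 = (1.27 × 10^16)^0.3 = 6.779 × 10^4
g^-0.18 = 1.62^-0.18 = 0.9168
D = 0.0074 × 6.779 × 10^4 × 0.9168 = 459.9 m

D ≈ 460 m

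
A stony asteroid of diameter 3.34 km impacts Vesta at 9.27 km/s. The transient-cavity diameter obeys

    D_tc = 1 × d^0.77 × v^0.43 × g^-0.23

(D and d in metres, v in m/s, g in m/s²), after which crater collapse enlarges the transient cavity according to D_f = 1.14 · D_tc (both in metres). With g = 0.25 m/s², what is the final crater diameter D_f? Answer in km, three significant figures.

In SI: d = 3340 m, v = 9270 m/s.
d^0.77 = 3340^0.77 = 516.8
v^0.43 = 9270^0.43 = 50.80
g^-0.23 = 0.25^-0.23 = 1.376
D_tc = 1 × 516.8 × 50.80 × 1.376 = 36120 m
D_f = 1.14 × 36120 = 41177 m
     = 41.18 km

D_f ≈ 41.2 km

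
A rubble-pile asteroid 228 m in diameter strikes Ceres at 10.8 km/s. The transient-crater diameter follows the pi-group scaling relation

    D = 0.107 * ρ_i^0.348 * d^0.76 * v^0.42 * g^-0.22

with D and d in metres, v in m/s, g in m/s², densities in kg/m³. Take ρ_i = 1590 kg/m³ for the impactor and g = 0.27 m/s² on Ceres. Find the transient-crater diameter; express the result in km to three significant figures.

In SI units: v = 10800 m/s.
ρ_i^0.348 = 1590^0.348 = 13.00
d^0.76 = 228^0.76 = 61.95
v^0.42 = 10800^0.42 = 49.44
g^-0.22 = 0.27^-0.22 = 1.334
D = 0.107 × 13.00 × 61.95 × 49.44 × 1.334 = 5683 m
   = 5.683 km

D ≈ 5.68 km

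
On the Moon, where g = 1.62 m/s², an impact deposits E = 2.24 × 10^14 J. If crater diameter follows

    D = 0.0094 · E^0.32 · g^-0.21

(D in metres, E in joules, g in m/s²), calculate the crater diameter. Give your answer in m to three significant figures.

D ≈ 332 m

E^0.32 = (2.24 × 10^14)^0.32 = 3.909 × 10^4
g^-0.21 = 1.62^-0.21 = 0.9037
D = 0.0094 × 3.909 × 10^4 × 0.9037 = 332.1 m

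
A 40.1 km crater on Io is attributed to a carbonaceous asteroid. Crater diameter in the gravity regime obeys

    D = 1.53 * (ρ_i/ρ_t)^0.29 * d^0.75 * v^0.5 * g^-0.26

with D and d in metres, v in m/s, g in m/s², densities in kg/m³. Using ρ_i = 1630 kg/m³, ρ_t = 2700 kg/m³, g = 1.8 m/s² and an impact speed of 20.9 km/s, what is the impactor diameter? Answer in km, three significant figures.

Rearranging for d: d = [D / (1.53 · (1630/2700)^0.29 · 20900^0.5 · 1.8^-0.26)]^(1/0.75).
D = 40100 m.
(1630/2700)^0.29 = 0.8639
20900^0.5 = 144.6
1.8^-0.26 = 0.8583
Denominator = 1.53 × 0.8639 × 144.6 × 0.8583 = 164.0
D / 164.0 = 40100 / 164.0 = 244.5
d = 244.5^(1/0.75) = 244.5^1.3333 = 1529 m

d ≈ 1.53 km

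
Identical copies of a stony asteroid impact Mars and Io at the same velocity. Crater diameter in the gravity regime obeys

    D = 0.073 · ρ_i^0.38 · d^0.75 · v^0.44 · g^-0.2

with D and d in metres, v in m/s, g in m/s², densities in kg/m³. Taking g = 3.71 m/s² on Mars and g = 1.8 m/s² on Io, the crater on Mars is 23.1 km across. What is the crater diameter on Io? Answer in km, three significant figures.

All impactor-dependent factors cancel in the ratio, leaving D_Io/D_Mars = (g_Io/g_Mars)^-0.2.
(1.8/3.71)^-0.2 = 0.4852^-0.2 = 1.156
D_Io = 1.156 × 23.1 km = 26.7 km

D ≈ 26.7 km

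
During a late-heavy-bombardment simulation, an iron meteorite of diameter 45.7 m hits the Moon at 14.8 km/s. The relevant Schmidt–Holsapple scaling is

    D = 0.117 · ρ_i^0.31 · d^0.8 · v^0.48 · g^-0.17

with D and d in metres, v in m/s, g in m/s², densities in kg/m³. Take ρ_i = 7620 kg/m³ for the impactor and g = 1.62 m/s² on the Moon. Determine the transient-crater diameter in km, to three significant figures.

D ≈ 3.68 km

In SI units: v = 14800 m/s.
ρ_i^0.31 = 7620^0.31 = 15.97
d^0.8 = 45.7^0.8 = 21.28
v^0.48 = 14800^0.48 = 100.4
g^-0.17 = 1.62^-0.17 = 0.9213
D = 0.117 × 15.97 × 21.28 × 100.4 × 0.9213 = 3678 m
   = 3.678 km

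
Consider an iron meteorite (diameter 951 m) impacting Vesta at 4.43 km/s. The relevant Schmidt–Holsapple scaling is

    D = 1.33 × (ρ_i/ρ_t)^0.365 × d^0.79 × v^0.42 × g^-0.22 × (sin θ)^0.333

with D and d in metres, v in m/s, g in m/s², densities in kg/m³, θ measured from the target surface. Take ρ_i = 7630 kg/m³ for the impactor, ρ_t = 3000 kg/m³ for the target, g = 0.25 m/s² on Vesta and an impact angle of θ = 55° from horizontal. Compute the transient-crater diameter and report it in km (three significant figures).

In SI units: v = 4430 m/s.
(ρ_i/ρ_t)^0.365 = (7630/3000)^0.365 = 1.406
d^0.79 = 951^0.79 = 225.3
v^0.42 = 4430^0.42 = 34.00
g^-0.22 = 0.25^-0.22 = 1.357
(sin 55°)^0.333 = 0.8192^0.333 = 0.9357
D = 1.33 × 1.406 × 225.3 × 34.00 × 1.357 × 0.9357 = 18188 m
   = 18.19 km

D ≈ 18.2 km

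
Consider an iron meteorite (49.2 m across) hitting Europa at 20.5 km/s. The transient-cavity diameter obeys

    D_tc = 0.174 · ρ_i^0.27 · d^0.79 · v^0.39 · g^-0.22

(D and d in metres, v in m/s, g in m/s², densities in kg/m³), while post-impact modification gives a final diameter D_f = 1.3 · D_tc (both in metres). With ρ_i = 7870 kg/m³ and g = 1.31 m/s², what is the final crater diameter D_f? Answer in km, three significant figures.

D_f ≈ 2.51 km

v = 20500 m/s.
ρ_i^0.27 = 7870^0.27 = 11.27
d^0.79 = 49.2^0.79 = 21.71
v^0.39 = 20500^0.39 = 48.04
g^-0.22 = 1.31^-0.22 = 0.9423
D_tc = 0.174 × 11.27 × 21.71 × 48.04 × 0.9423 = 1927 m
D_f = 1.3 × 1927 = 2505 m
     = 2.505 km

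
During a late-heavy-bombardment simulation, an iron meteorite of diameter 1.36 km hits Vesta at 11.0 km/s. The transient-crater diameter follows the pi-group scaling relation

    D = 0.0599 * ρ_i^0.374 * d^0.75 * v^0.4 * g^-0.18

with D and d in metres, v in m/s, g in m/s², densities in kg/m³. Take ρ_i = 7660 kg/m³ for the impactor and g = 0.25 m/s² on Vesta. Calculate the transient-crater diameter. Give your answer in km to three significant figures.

D ≈ 20.2 km

In SI units: d = 1360 m, v = 11000 m/s.
ρ_i^0.374 = 7660^0.374 = 28.36
d^0.75 = 1360^0.75 = 224.0
v^0.4 = 11000^0.4 = 41.36
g^-0.18 = 0.25^-0.18 = 1.283
D = 0.0599 × 28.36 × 224.0 × 41.36 × 1.283 = 20192 m
   = 20.19 km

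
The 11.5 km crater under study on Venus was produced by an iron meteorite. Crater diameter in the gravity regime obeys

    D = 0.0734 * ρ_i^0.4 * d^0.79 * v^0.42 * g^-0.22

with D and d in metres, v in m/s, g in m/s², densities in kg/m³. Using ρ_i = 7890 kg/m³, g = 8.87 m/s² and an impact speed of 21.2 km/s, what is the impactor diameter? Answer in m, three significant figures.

d ≈ 369 m

Rearranging for d: d = [D / (0.0734 · 7890^0.4 · 21200^0.42 · 8.87^-0.22)]^(1/0.79).
D = 11500 m.
7890^0.4 = 36.21
21200^0.42 = 65.62
8.87^-0.22 = 0.6187
Denominator = 0.0734 × 36.21 × 65.62 × 0.6187 = 107.9
D / 107.9 = 11500 / 107.9 = 106.6
d = 106.6^(1/0.79) = 106.6^1.2658 = 368.8 m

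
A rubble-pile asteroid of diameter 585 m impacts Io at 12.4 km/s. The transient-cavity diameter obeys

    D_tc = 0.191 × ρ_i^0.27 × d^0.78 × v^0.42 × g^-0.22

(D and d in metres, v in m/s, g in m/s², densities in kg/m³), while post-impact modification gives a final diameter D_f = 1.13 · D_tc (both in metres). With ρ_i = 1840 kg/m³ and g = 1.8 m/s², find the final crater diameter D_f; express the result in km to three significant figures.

v = 12400 m/s.
ρ_i^0.27 = 1840^0.27 = 7.612
d^0.78 = 585^0.78 = 144.0
v^0.42 = 12400^0.42 = 52.39
g^-0.22 = 1.8^-0.22 = 0.8787
D_tc = 0.191 × 7.612 × 144.0 × 52.39 × 0.8787 = 9638 m
D_f = 1.13 × 9638 = 10891 m
     = 10.89 km

D_f ≈ 10.9 km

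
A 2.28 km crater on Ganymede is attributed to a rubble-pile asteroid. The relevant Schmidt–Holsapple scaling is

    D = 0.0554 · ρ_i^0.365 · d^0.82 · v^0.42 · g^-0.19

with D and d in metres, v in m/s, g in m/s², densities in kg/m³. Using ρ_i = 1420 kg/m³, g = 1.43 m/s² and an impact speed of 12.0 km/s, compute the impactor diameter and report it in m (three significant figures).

Rearranging for d: d = [D / (0.0554 · 1420^0.365 · 12000^0.42 · 1.43^-0.19)]^(1/0.82).
D = 2280 m.
1420^0.365 = 14.14
12000^0.42 = 51.67
1.43^-0.19 = 0.9343
Denominator = 0.0554 × 14.14 × 51.67 × 0.9343 = 37.82
D / 37.82 = 2280 / 37.82 = 60.29
d = 60.29^(1/0.82) = 60.29^1.2195 = 148.3 m

d ≈ 148 m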